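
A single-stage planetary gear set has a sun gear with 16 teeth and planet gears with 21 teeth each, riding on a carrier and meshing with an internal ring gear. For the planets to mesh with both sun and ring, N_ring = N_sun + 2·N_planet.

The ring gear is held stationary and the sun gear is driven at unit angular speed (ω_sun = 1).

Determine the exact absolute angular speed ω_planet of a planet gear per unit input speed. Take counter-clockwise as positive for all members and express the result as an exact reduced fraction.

N_ring = 16 + 2·21 = 58
16(ω_s−ω_c) = −58(ω_r−ω_c),  ω_r=0, ω_s=1
16(1−ω_c) = −58(0−ω_c)  ⇒  74ω_c = 16  ⇒  ω_c = 8/37
sun–planet: 16·(1−8/37) = −21·(ω_p−ω_c)  ⇒  ω_p−ω_c = −(16/21)·(29/37) = -464/777
ω_p = 8/37 − 464/777 = -8/21

-8/21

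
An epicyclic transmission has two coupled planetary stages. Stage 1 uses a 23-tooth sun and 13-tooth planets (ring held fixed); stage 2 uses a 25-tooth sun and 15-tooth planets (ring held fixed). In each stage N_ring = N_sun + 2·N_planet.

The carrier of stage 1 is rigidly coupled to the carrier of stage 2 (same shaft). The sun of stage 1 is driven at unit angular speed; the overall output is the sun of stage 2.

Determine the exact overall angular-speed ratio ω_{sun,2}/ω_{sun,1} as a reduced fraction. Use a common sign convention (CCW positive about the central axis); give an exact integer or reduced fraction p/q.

46/45

Stage 1: N_ring = 23 + 2·13 = 49
Stage 1: 23(ω_s−ω_c) = −49(ω_r−ω_c),  ω_r=0, ω_s=1
Stage 1: 23(1−ω_c) = −49(0−ω_c)  ⇒  72ω_c = 23  ⇒  ω_c = 23/72
  ⇒ ω_c¹/ω_s¹ = 23/72
Stage 2: N_ring = 25 + 2·15 = 55
Stage 2: 25(ω_s−ω_c) = −55(ω_r−ω_c),  ω_r=0, ω_c=1
Stage 2: ω_s = 1 − (55/25)(0−1) = 16/5
  ⇒ ω_s²/ω_c² = 16/5
Coupling ω_c² = ω_c¹ ⇒ overall = 23/72 × 16/5 = 46/45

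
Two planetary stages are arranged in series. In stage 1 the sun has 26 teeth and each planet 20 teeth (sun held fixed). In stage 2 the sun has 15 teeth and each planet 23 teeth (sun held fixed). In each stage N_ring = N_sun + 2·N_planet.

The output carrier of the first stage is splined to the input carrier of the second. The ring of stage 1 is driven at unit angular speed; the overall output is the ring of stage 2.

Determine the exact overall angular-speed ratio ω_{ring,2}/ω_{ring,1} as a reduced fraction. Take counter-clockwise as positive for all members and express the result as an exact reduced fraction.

1254/1403

Stage 1: N_ring = 26 + 2·20 = 66
Stage 1: 26(ω_s−ω_c) = −66(ω_r−ω_c),  ω_s=0, ω_r=1
Stage 1: 26(0−ω_c) = −66(1−ω_c)  ⇒  92ω_c = 66  ⇒  ω_c = 33/46
  ⇒ ω_c¹/ω_r¹ = 33/46
Stage 2: N_ring = 15 + 2·23 = 61
Stage 2: 15(ω_s−ω_c) = −61(ω_r−ω_c),  ω_s=0, ω_c=1
Stage 2: ω_r = 1 − (15/61)(0−1) = 76/61
  ⇒ ω_r²/ω_c² = 76/61
Coupling ω_c² = ω_c¹ ⇒ overall = 33/46 × 76/61 = 1254/1403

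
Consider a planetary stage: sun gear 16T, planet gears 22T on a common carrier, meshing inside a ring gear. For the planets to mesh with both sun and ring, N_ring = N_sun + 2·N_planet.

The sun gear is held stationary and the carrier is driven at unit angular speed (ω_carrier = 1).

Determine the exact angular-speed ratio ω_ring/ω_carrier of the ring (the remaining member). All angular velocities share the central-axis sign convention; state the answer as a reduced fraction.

19/15

N_ring = 16 + 2·22 = 60
16(ω_s−ω_c) = −60(ω_r−ω_c),  ω_s=0, ω_c=1
ω_r = 1 − (16/60)(0−1) = 19/15
ω_r/ω_c = 19/15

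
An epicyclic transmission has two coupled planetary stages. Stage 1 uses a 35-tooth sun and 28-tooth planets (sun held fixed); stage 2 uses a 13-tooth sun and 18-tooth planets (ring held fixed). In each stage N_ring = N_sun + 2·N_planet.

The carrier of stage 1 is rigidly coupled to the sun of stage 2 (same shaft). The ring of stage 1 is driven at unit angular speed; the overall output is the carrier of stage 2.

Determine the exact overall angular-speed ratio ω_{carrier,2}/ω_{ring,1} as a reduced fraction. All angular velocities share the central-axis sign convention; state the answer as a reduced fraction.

Stage 1: N_ring = 35 + 2·28 = 91
Stage 1: 35(ω_s−ω_c) = −91(ω_r−ω_c),  ω_s=0, ω_r=1
Stage 1: 35(0−ω_c) = −91(1−ω_c)  ⇒  126ω_c = 91  ⇒  ω_c = 13/18
  ⇒ ω_c¹/ω_r¹ = 13/18
Stage 2: N_ring = 13 + 2·18 = 49
Stage 2: 13(ω_s−ω_c) = −49(ω_r−ω_c),  ω_r=0, ω_s=1
Stage 2: 13(1−ω_c) = −49(0−ω_c)  ⇒  62ω_c = 13  ⇒  ω_c = 13/62
  ⇒ ω_c²/ω_s² = 13/62
Coupling ω_s² = ω_c¹ ⇒ overall = 13/18 × 13/62 = 169/1116

169/1116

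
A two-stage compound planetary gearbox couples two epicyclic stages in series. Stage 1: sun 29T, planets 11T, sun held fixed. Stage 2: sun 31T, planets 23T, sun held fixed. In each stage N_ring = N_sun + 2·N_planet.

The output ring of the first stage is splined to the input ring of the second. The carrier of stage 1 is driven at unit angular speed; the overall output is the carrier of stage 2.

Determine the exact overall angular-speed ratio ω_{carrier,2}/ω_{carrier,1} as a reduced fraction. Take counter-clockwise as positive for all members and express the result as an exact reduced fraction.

Stage 1: N_ring = 29 + 2·11 = 51
Stage 1: 29(ω_s−ω_c) = −51(ω_r−ω_c),  ω_s=0, ω_c=1
Stage 1: ω_r = 1 − (29/51)(0−1) = 80/51
  ⇒ ω_r¹/ω_c¹ = 80/51
Stage 2: N_ring = 31 + 2·23 = 77
Stage 2: 31(ω_s−ω_c) = −77(ω_r−ω_c),  ω_s=0, ω_r=1
Stage 2: 31(0−ω_c) = −77(1−ω_c)  ⇒  108ω_c = 77  ⇒  ω_c = 77/108
  ⇒ ω_c²/ω_r² = 77/108
Coupling ω_r² = ω_r¹ ⇒ overall = 80/51 × 77/108 = 1540/1377

1540/1377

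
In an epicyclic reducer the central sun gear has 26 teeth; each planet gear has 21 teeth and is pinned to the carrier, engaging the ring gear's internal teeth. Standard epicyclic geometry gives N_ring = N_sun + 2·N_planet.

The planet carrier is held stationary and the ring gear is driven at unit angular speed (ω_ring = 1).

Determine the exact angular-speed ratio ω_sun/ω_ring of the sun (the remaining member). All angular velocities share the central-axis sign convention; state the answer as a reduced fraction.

-34/13

N_ring = 26 + 2·21 = 68
26(ω_s−ω_c) = −68(ω_r−ω_c),  ω_c=0, ω_r=1
ω_s = 0 − (68/26)(1−0) = -34/13
ω_s/ω_r = -34/13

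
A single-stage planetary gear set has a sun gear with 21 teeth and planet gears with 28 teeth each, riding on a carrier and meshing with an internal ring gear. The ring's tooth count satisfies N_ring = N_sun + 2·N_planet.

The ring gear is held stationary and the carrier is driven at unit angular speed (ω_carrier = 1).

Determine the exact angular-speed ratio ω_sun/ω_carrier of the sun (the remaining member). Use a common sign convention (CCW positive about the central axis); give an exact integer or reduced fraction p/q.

14/3

N_ring = 21 + 2·28 = 77
21(ω_s−ω_c) = −77(ω_r−ω_c),  ω_r=0, ω_c=1
ω_s = 1 − (77/21)(0−1) = 14/3
ω_s/ω_c = 14/3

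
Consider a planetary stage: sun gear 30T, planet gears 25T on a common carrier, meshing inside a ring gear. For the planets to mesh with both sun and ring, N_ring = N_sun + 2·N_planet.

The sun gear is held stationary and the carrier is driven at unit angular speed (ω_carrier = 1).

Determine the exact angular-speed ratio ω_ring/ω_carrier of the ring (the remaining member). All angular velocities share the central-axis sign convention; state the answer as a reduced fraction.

11/8

N_ring = 30 + 2·25 = 80
30(ω_s−ω_c) = −80(ω_r−ω_c),  ω_s=0, ω_c=1
ω_r = 1 − (30/80)(0−1) = 11/8
ω_r/ω_c = 11/8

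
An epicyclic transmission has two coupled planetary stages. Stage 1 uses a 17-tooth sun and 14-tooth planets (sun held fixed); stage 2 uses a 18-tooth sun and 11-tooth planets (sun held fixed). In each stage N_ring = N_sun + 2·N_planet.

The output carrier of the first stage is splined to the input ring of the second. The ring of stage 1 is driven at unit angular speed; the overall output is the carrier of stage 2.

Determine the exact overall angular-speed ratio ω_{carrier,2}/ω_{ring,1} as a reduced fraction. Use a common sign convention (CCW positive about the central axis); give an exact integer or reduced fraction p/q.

450/899

Stage 1: N_ring = 17 + 2·14 = 45
Stage 1: 17(ω_s−ω_c) = −45(ω_r−ω_c),  ω_s=0, ω_r=1
Stage 1: 17(0−ω_c) = −45(1−ω_c)  ⇒  62ω_c = 45  ⇒  ω_c = 45/62
  ⇒ ω_c¹/ω_r¹ = 45/62
Stage 2: N_ring = 18 + 2·11 = 40
Stage 2: 18(ω_s−ω_c) = −40(ω_r−ω_c),  ω_s=0, ω_r=1
Stage 2: 18(0−ω_c) = −40(1−ω_c)  ⇒  58ω_c = 40  ⇒  ω_c = 20/29
  ⇒ ω_c²/ω_r² = 20/29
Coupling ω_r² = ω_c¹ ⇒ overall = 45/62 × 20/29 = 450/899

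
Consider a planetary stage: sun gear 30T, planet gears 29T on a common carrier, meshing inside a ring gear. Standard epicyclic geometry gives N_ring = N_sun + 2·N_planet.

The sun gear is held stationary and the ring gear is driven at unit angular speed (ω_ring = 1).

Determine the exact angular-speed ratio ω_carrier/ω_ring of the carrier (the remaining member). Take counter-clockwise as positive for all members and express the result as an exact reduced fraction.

44/59

N_ring = 30 + 2·29 = 88
30(ω_s−ω_c) = −88(ω_r−ω_c),  ω_s=0, ω_r=1
30(0−ω_c) = −88(1−ω_c)  ⇒  118ω_c = 88  ⇒  ω_c = 44/59
ω_c/ω_r = 44/59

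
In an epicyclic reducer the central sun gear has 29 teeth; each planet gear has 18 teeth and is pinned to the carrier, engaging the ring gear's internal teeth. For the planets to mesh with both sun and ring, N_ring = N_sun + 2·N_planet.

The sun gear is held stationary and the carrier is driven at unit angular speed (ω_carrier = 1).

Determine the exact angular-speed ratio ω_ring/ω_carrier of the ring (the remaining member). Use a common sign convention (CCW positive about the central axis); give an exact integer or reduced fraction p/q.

94/65

N_ring = 29 + 2·18 = 65
29(ω_s−ω_c) = −65(ω_r−ω_c),  ω_s=0, ω_c=1
ω_r = 1 − (29/65)(0−1) = 94/65
ω_r/ω_c = 94/65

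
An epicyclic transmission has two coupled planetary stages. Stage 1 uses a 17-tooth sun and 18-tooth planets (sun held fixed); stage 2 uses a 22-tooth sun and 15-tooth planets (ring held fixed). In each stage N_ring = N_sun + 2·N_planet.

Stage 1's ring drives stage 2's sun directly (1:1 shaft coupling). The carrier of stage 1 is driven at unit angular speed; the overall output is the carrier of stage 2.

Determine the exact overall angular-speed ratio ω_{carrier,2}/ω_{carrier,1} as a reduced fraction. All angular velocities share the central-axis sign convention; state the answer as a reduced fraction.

770/1961

Stage 1: N_ring = 17 + 2·18 = 53
Stage 1: 17(ω_s−ω_c) = −53(ω_r−ω_c),  ω_s=0, ω_c=1
Stage 1: ω_r = 1 − (17/53)(0−1) = 70/53
  ⇒ ω_r¹/ω_c¹ = 70/53
Stage 2: N_ring = 22 + 2·15 = 52
Stage 2: 22(ω_s−ω_c) = −52(ω_r−ω_c),  ω_r=0, ω_s=1
Stage 2: 22(1−ω_c) = −52(0−ω_c)  ⇒  74ω_c = 22  ⇒  ω_c = 11/37
  ⇒ ω_c²/ω_s² = 11/37
Coupling ω_s² = ω_r¹ ⇒ overall = 70/53 × 11/37 = 770/1961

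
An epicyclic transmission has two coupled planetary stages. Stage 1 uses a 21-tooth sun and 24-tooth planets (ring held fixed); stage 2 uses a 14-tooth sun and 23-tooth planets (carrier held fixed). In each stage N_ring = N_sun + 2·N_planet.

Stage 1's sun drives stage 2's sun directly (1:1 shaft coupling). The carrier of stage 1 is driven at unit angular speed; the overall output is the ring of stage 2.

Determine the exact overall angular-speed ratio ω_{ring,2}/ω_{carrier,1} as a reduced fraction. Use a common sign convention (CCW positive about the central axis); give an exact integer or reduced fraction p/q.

-1

Stage 1: N_ring = 21 + 2·24 = 69
Stage 1: 21(ω_s−ω_c) = −69(ω_r−ω_c),  ω_r=0, ω_c=1
Stage 1: ω_s = 1 − (69/21)(0−1) = 30/7
  ⇒ ω_s¹/ω_c¹ = 30/7
Stage 2: N_ring = 14 + 2·23 = 60
Stage 2: 14(ω_s−ω_c) = −60(ω_r−ω_c),  ω_c=0, ω_s=1
Stage 2: ω_r = 0 − (14/60)(1−0) = -7/30
  ⇒ ω_r²/ω_s² = -7/30
Coupling ω_s² = ω_s¹ ⇒ overall = 30/7 × -7/30 = -1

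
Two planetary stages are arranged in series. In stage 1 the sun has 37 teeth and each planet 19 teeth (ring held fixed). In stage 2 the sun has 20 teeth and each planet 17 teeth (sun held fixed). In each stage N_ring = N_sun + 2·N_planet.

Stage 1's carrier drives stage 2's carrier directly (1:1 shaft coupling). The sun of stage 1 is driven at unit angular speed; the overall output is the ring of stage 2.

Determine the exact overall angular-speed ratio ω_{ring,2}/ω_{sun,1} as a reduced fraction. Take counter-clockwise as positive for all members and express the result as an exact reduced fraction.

Stage 1: N_ring = 37 + 2·19 = 75
Stage 1: 37(ω_s−ω_c) = −75(ω_r−ω_c),  ω_r=0, ω_s=1
Stage 1: 37(1−ω_c) = −75(0−ω_c)  ⇒  112ω_c = 37  ⇒  ω_c = 37/112
  ⇒ ω_c¹/ω_s¹ = 37/112
Stage 2: N_ring = 20 + 2·17 = 54
Stage 2: 20(ω_s−ω_c) = −54(ω_r−ω_c),  ω_s=0, ω_c=1
Stage 2: ω_r = 1 − (20/54)(0−1) = 37/27
  ⇒ ω_r²/ω_c² = 37/27
Coupling ω_c² = ω_c¹ ⇒ overall = 37/112 × 37/27 = 1369/3024

1369/3024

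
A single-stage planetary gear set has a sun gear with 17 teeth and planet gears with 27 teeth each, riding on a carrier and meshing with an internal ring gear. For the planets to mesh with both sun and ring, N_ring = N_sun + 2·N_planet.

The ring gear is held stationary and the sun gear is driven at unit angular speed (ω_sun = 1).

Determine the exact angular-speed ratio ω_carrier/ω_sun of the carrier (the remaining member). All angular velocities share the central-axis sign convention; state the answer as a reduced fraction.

17/88

N_ring = 17 + 2·27 = 71
17(ω_s−ω_c) = −71(ω_r−ω_c),  ω_r=0, ω_s=1
17(1−ω_c) = −71(0−ω_c)  ⇒  88ω_c = 17  ⇒  ω_c = 17/88
ω_c/ω_s = 17/88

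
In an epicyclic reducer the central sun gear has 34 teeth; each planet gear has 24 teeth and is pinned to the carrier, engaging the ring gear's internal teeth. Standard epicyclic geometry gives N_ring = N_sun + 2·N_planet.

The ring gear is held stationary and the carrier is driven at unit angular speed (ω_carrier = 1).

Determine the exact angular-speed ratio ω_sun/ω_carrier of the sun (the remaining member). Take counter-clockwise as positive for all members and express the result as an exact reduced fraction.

N_ring = 34 + 2·24 = 82
34(ω_s−ω_c) = −82(ω_r−ω_c),  ω_r=0, ω_c=1
ω_s = 1 − (82/34)(0−1) = 58/17
ω_s/ω_c = 58/17

58/17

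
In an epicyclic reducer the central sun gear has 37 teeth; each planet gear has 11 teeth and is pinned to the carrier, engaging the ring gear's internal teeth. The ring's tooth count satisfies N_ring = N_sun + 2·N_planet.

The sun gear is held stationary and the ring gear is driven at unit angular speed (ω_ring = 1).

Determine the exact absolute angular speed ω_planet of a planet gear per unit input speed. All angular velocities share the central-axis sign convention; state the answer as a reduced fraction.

N_ring = 37 + 2·11 = 59
37(ω_s−ω_c) = −59(ω_r−ω_c),  ω_s=0, ω_r=1
37(0−ω_c) = −59(1−ω_c)  ⇒  96ω_c = 59  ⇒  ω_c = 59/96
sun–planet: 37·(0−59/96) = −11·(ω_p−ω_c)  ⇒  ω_p−ω_c = −(37/11)·(-59/96) = 2183/1056
ω_p = 59/96 + 2183/1056 = 59/22

59/22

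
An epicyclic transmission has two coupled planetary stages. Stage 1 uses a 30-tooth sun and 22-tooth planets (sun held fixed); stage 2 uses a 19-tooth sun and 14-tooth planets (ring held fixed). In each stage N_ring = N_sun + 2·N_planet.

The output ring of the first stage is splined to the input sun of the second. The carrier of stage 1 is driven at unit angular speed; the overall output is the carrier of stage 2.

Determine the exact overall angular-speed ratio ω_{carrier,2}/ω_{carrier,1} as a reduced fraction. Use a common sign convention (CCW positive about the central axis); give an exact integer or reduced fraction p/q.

494/1221

Stage 1: N_ring = 30 + 2·22 = 74
Stage 1: 30(ω_s−ω_c) = −74(ω_r−ω_c),  ω_s=0, ω_c=1
Stage 1: ω_r = 1 − (30/74)(0−1) = 52/37
  ⇒ ω_r¹/ω_c¹ = 52/37
Stage 2: N_ring = 19 + 2·14 = 47
Stage 2: 19(ω_s−ω_c) = −47(ω_r−ω_c),  ω_r=0, ω_s=1
Stage 2: 19(1−ω_c) = −47(0−ω_c)  ⇒  66ω_c = 19  ⇒  ω_c = 19/66
  ⇒ ω_c²/ω_s² = 19/66
Coupling ω_s² = ω_r¹ ⇒ overall = 52/37 × 19/66 = 494/1221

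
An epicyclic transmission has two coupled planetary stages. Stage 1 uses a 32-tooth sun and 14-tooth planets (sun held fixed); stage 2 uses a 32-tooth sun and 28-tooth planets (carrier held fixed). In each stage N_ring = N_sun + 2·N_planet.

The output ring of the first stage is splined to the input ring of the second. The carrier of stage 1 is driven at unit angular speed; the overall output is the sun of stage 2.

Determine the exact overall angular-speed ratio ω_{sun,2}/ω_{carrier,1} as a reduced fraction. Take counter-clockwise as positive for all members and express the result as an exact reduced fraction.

-253/60

Stage 1: N_ring = 32 + 2·14 = 60
Stage 1: 32(ω_s−ω_c) = −60(ω_r−ω_c),  ω_s=0, ω_c=1
Stage 1: ω_r = 1 − (32/60)(0−1) = 23/15
  ⇒ ω_r¹/ω_c¹ = 23/15
Stage 2: N_ring = 32 + 2·28 = 88
Stage 2: 32(ω_s−ω_c) = −88(ω_r−ω_c),  ω_c=0, ω_r=1
Stage 2: ω_s = 0 − (88/32)(1−0) = -11/4
  ⇒ ω_s²/ω_r² = -11/4
Coupling ω_r² = ω_r¹ ⇒ overall = 23/15 × -11/4 = -253/60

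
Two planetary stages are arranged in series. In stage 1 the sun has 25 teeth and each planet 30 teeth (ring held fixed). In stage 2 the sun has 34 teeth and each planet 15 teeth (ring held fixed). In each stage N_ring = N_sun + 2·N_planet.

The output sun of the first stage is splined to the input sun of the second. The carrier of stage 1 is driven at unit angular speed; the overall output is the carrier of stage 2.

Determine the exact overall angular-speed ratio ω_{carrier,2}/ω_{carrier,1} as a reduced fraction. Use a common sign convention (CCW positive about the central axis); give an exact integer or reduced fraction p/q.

374/245

Stage 1: N_ring = 25 + 2·30 = 85
Stage 1: 25(ω_s−ω_c) = −85(ω_r−ω_c),  ω_r=0, ω_c=1
Stage 1: ω_s = 1 − (85/25)(0−1) = 22/5
  ⇒ ω_s¹/ω_c¹ = 22/5
Stage 2: N_ring = 34 + 2·15 = 64
Stage 2: 34(ω_s−ω_c) = −64(ω_r−ω_c),  ω_r=0, ω_s=1
Stage 2: 34(1−ω_c) = −64(0−ω_c)  ⇒  98ω_c = 34  ⇒  ω_c = 17/49
  ⇒ ω_c²/ω_s² = 17/49
Coupling ω_s² = ω_s¹ ⇒ overall = 22/5 × 17/49 = 374/245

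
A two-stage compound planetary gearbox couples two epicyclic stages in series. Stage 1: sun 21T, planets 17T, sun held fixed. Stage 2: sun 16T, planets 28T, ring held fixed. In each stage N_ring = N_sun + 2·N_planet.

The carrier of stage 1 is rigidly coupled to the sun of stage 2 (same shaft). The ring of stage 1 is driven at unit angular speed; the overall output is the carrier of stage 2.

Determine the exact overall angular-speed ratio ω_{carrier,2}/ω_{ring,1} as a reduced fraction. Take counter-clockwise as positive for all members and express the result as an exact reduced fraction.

5/38

Stage 1: N_ring = 21 + 2·17 = 55
Stage 1: 21(ω_s−ω_c) = −55(ω_r−ω_c),  ω_s=0, ω_r=1
Stage 1: 21(0−ω_c) = −55(1−ω_c)  ⇒  76ω_c = 55  ⇒  ω_c = 55/76
  ⇒ ω_c¹/ω_r¹ = 55/76
Stage 2: N_ring = 16 + 2·28 = 72
Stage 2: 16(ω_s−ω_c) = −72(ω_r−ω_c),  ω_r=0, ω_s=1
Stage 2: 16(1−ω_c) = −72(0−ω_c)  ⇒  88ω_c = 16  ⇒  ω_c = 2/11
  ⇒ ω_c²/ω_s² = 2/11
Coupling ω_s² = ω_c¹ ⇒ overall = 55/76 × 2/11 = 5/38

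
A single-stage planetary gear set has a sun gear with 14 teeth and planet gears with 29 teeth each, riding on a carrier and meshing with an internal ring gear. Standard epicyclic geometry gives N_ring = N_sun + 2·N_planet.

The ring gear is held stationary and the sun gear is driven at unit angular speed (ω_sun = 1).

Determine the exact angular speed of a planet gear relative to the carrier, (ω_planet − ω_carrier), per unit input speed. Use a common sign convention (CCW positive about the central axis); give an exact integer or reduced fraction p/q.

N_ring = 14 + 2·29 = 72
14(ω_s−ω_c) = −72(ω_r−ω_c),  ω_r=0, ω_s=1
14(1−ω_c) = −72(0−ω_c)  ⇒  86ω_c = 14  ⇒  ω_c = 7/43
sun–planet: 14·(1−7/43) = −29·(ω_p−ω_c)  ⇒  ω_p−ω_c = −(14/29)·(36/43) = -504/1247

-504/1247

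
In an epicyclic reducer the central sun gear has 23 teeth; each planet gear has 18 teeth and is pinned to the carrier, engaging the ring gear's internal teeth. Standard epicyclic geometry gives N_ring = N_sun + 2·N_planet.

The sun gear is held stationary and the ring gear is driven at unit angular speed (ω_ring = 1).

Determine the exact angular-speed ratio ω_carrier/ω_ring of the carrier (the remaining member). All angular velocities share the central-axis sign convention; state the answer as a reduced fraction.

59/82

N_ring = 23 + 2·18 = 59
23(ω_s−ω_c) = −59(ω_r−ω_c),  ω_s=0, ω_r=1
23(0−ω_c) = −59(1−ω_c)  ⇒  82ω_c = 59  ⇒  ω_c = 59/82
ω_c/ω_r = 59/82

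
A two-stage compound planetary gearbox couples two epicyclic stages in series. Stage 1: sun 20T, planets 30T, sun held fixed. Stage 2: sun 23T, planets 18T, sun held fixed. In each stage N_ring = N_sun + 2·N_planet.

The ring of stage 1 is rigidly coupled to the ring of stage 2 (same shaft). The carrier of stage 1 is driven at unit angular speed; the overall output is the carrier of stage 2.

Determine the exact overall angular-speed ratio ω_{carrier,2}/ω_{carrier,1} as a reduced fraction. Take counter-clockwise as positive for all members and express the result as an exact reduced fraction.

Stage 1: N_ring = 20 + 2·30 = 80
Stage 1: 20(ω_s−ω_c) = −80(ω_r−ω_c),  ω_s=0, ω_c=1
Stage 1: ω_r = 1 − (20/80)(0−1) = 5/4
  ⇒ ω_r¹/ω_c¹ = 5/4
Stage 2: N_ring = 23 + 2·18 = 59
Stage 2: 23(ω_s−ω_c) = −59(ω_r−ω_c),  ω_s=0, ω_r=1
Stage 2: 23(0−ω_c) = −59(1−ω_c)  ⇒  82ω_c = 59  ⇒  ω_c = 59/82
  ⇒ ω_c²/ω_r² = 59/82
Coupling ω_r² = ω_r¹ ⇒ overall = 5/4 × 59/82 = 295/328

295/328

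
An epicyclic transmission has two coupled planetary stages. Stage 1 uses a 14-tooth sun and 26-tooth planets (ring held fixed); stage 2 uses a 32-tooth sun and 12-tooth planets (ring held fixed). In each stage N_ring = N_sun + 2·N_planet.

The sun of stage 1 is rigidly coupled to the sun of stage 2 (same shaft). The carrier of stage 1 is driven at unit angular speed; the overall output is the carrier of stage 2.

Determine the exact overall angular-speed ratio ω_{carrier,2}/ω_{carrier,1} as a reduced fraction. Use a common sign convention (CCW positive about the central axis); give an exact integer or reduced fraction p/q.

Stage 1: N_ring = 14 + 2·26 = 66
Stage 1: 14(ω_s−ω_c) = −66(ω_r−ω_c),  ω_r=0, ω_c=1
Stage 1: ω_s = 1 − (66/14)(0−1) = 40/7
  ⇒ ω_s¹/ω_c¹ = 40/7
Stage 2: N_ring = 32 + 2·12 = 56
Stage 2: 32(ω_s−ω_c) = −56(ω_r−ω_c),  ω_r=0, ω_s=1
Stage 2: 32(1−ω_c) = −56(0−ω_c)  ⇒  88ω_c = 32  ⇒  ω_c = 4/11
  ⇒ ω_c²/ω_s² = 4/11
Coupling ω_s² = ω_s¹ ⇒ overall = 40/7 × 4/11 = 160/77

160/77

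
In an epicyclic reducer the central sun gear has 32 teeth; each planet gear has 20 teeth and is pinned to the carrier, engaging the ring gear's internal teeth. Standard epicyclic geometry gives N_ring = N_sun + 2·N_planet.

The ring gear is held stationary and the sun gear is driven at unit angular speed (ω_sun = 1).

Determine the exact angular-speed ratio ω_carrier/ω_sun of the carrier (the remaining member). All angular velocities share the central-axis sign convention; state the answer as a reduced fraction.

N_ring = 32 + 2·20 = 72
32(ω_s−ω_c) = −72(ω_r−ω_c),  ω_r=0, ω_s=1
32(1−ω_c) = −72(0−ω_c)  ⇒  104ω_c = 32  ⇒  ω_c = 4/13
ω_c/ω_s = 4/13

4/13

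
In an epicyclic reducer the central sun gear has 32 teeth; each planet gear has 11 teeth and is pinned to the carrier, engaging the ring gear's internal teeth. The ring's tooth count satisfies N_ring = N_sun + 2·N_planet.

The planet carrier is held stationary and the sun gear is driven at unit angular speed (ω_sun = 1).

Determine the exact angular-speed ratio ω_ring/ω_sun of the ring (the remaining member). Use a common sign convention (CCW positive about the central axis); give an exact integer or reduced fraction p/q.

-16/27

N_ring = 32 + 2·11 = 54
32(ω_s−ω_c) = −54(ω_r−ω_c),  ω_c=0, ω_s=1
ω_r = 0 − (32/54)(1−0) = -16/27
ω_r/ω_s = -16/27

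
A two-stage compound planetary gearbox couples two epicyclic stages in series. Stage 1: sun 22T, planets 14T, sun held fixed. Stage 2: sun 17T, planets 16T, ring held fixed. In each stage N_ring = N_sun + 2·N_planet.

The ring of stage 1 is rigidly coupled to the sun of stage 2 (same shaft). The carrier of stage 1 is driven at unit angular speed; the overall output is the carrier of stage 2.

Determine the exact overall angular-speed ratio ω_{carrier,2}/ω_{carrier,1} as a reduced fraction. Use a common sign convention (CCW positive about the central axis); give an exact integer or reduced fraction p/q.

Stage 1: N_ring = 22 + 2·14 = 50
Stage 1: 22(ω_s−ω_c) = −50(ω_r−ω_c),  ω_s=0, ω_c=1
Stage 1: ω_r = 1 − (22/50)(0−1) = 36/25
  ⇒ ω_r¹/ω_c¹ = 36/25
Stage 2: N_ring = 17 + 2·16 = 49
Stage 2: 17(ω_s−ω_c) = −49(ω_r−ω_c),  ω_r=0, ω_s=1
Stage 2: 17(1−ω_c) = −49(0−ω_c)  ⇒  66ω_c = 17  ⇒  ω_c = 17/66
  ⇒ ω_c²/ω_s² = 17/66
Coupling ω_s² = ω_r¹ ⇒ overall = 36/25 × 17/66 = 102/275

102/275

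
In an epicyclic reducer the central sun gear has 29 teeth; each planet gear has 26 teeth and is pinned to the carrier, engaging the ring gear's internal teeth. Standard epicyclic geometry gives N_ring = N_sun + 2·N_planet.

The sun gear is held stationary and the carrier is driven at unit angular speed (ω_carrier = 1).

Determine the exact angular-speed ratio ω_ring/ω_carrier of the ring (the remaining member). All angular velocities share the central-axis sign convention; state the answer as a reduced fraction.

N_ring = 29 + 2·26 = 81
29(ω_s−ω_c) = −81(ω_r−ω_c),  ω_s=0, ω_c=1
ω_r = 1 − (29/81)(0−1) = 110/81
ω_r/ω_c = 110/81

110/81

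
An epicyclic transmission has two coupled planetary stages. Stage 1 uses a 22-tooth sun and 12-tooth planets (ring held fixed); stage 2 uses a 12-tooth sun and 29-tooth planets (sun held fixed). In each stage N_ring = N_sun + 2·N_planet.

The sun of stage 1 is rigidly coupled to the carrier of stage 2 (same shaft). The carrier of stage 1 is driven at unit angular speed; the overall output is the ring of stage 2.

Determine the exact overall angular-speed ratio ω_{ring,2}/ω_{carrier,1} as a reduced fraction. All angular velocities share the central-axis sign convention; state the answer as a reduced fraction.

Stage 1: N_ring = 22 + 2·12 = 46
Stage 1: 22(ω_s−ω_c) = −46(ω_r−ω_c),  ω_r=0, ω_c=1
Stage 1: ω_s = 1 − (46/22)(0−1) = 34/11
  ⇒ ω_s¹/ω_c¹ = 34/11
Stage 2: N_ring = 12 + 2·29 = 70
Stage 2: 12(ω_s−ω_c) = −70(ω_r−ω_c),  ω_s=0, ω_c=1
Stage 2: ω_r = 1 − (12/70)(0−1) = 41/35
  ⇒ ω_r²/ω_c² = 41/35
Coupling ω_c² = ω_s¹ ⇒ overall = 34/11 × 41/35 = 1394/385

1394/385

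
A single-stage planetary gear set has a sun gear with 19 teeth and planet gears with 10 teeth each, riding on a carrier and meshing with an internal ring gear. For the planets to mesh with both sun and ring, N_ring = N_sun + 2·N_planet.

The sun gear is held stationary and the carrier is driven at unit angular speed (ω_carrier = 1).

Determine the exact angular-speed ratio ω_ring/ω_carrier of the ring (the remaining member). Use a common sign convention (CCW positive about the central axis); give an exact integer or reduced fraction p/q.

58/39

N_ring = 19 + 2·10 = 39
19(ω_s−ω_c) = −39(ω_r−ω_c),  ω_s=0, ω_c=1
ω_r = 1 − (19/39)(0−1) = 58/39
ω_r/ω_c = 58/39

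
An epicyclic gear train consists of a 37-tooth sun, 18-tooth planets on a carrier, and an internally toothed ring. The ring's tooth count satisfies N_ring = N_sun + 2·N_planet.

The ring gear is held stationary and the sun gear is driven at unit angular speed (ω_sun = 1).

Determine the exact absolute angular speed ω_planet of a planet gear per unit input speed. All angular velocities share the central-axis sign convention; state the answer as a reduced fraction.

-37/36

N_ring = 37 + 2·18 = 73
37(ω_s−ω_c) = −73(ω_r−ω_c),  ω_r=0, ω_s=1
37(1−ω_c) = −73(0−ω_c)  ⇒  110ω_c = 37  ⇒  ω_c = 37/110
sun–planet: 37·(1−37/110) = −18·(ω_p−ω_c)  ⇒  ω_p−ω_c = −(37/18)·(73/110) = -2701/1980
ω_p = 37/110 − 2701/1980 = -37/36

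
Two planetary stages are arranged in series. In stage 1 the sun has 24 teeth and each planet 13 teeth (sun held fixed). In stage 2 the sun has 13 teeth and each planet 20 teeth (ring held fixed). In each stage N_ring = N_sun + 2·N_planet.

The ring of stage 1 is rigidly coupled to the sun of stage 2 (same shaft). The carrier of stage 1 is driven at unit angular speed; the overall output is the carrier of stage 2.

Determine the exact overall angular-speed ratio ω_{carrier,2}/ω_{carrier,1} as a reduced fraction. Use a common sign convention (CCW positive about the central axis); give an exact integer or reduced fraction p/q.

Stage 1: N_ring = 24 + 2·13 = 50
Stage 1: 24(ω_s−ω_c) = −50(ω_r−ω_c),  ω_s=0, ω_c=1
Stage 1: ω_r = 1 − (24/50)(0−1) = 37/25
  ⇒ ω_r¹/ω_c¹ = 37/25
Stage 2: N_ring = 13 + 2·20 = 53
Stage 2: 13(ω_s−ω_c) = −53(ω_r−ω_c),  ω_r=0, ω_s=1
Stage 2: 13(1−ω_c) = −53(0−ω_c)  ⇒  66ω_c = 13  ⇒  ω_c = 13/66
  ⇒ ω_c²/ω_s² = 13/66
Coupling ω_s² = ω_r¹ ⇒ overall = 37/25 × 13/66 = 481/1650

481/1650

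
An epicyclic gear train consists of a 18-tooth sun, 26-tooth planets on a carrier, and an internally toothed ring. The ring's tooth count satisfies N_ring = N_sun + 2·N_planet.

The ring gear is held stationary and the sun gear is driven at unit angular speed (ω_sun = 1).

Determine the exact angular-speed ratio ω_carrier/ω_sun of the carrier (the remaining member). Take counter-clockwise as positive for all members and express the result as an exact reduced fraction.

N_ring = 18 + 2·26 = 70
18(ω_s−ω_c) = −70(ω_r−ω_c),  ω_r=0, ω_s=1
18(1−ω_c) = −70(0−ω_c)  ⇒  88ω_c = 18  ⇒  ω_c = 9/44
ω_c/ω_s = 9/44

9/44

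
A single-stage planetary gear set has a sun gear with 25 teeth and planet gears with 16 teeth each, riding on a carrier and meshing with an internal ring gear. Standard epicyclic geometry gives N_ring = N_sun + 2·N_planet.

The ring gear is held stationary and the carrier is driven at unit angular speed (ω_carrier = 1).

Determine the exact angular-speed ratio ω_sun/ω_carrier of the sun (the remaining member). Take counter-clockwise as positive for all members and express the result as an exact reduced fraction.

N_ring = 25 + 2·16 = 57
25(ω_s−ω_c) = −57(ω_r−ω_c),  ω_r=0, ω_c=1
ω_s = 1 − (57/25)(0−1) = 82/25
ω_s/ω_c = 82/25

82/25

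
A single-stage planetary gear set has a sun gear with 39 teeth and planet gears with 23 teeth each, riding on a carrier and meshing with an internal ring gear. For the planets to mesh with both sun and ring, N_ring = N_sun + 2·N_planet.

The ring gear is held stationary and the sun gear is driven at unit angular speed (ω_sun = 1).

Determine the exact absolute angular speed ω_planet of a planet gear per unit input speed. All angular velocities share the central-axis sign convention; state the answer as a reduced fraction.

-39/46

N_ring = 39 + 2·23 = 85
39(ω_s−ω_c) = −85(ω_r−ω_c),  ω_r=0, ω_s=1
39(1−ω_c) = −85(0−ω_c)  ⇒  124ω_c = 39  ⇒  ω_c = 39/124
sun–planet: 39·(1−39/124) = −23·(ω_p−ω_c)  ⇒  ω_p−ω_c = −(39/23)·(85/124) = -3315/2852
ω_p = 39/124 − 3315/2852 = -39/46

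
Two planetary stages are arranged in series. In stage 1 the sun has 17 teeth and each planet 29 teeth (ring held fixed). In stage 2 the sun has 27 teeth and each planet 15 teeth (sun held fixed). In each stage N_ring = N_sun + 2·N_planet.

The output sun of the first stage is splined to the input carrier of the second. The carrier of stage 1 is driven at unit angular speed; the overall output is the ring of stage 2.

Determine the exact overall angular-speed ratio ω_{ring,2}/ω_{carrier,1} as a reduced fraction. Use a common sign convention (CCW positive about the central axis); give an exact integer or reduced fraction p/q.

2576/323

Stage 1: N_ring = 17 + 2·29 = 75
Stage 1: 17(ω_s−ω_c) = −75(ω_r−ω_c),  ω_r=0, ω_c=1
Stage 1: ω_s = 1 − (75/17)(0−1) = 92/17
  ⇒ ω_s¹/ω_c¹ = 92/17
Stage 2: N_ring = 27 + 2·15 = 57
Stage 2: 27(ω_s−ω_c) = −57(ω_r−ω_c),  ω_s=0, ω_c=1
Stage 2: ω_r = 1 − (27/57)(0−1) = 28/19
  ⇒ ω_r²/ω_c² = 28/19
Coupling ω_c² = ω_s¹ ⇒ overall = 92/17 × 28/19 = 2576/323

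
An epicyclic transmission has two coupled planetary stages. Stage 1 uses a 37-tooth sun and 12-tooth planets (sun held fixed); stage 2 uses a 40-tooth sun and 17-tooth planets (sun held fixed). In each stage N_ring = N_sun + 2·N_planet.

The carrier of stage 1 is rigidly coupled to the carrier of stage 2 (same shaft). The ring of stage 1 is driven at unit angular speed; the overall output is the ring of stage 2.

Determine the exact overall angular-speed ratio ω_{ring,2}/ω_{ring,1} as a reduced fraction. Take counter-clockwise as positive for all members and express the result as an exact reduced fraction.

Stage 1: N_ring = 37 + 2·12 = 61
Stage 1: 37(ω_s−ω_c) = −61(ω_r−ω_c),  ω_s=0, ω_r=1
Stage 1: 37(0−ω_c) = −61(1−ω_c)  ⇒  98ω_c = 61  ⇒  ω_c = 61/98
  ⇒ ω_c¹/ω_r¹ = 61/98
Stage 2: N_ring = 40 + 2·17 = 74
Stage 2: 40(ω_s−ω_c) = −74(ω_r−ω_c),  ω_s=0, ω_c=1
Stage 2: ω_r = 1 − (40/74)(0−1) = 57/37
  ⇒ ω_r²/ω_c² = 57/37
Coupling ω_c² = ω_c¹ ⇒ overall = 61/98 × 57/37 = 3477/3626

3477/3626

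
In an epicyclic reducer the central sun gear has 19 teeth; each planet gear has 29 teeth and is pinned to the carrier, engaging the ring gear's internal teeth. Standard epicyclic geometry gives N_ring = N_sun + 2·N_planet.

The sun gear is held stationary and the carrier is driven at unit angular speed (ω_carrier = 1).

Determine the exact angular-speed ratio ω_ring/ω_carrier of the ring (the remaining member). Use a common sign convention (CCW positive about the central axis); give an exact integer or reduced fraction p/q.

96/77

N_ring = 19 + 2·29 = 77
19(ω_s−ω_c) = −77(ω_r−ω_c),  ω_s=0, ω_c=1
ω_r = 1 − (19/77)(0−1) = 96/77
ω_r/ω_c = 96/77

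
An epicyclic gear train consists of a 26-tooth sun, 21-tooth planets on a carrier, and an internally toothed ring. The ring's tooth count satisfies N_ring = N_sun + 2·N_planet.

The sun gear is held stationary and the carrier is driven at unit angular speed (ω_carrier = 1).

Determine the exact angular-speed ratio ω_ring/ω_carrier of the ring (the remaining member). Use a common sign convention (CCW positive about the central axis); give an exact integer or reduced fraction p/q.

47/34

N_ring = 26 + 2·21 = 68
26(ω_s−ω_c) = −68(ω_r−ω_c),  ω_s=0, ω_c=1
ω_r = 1 − (26/68)(0−1) = 47/34
ω_r/ω_c = 47/34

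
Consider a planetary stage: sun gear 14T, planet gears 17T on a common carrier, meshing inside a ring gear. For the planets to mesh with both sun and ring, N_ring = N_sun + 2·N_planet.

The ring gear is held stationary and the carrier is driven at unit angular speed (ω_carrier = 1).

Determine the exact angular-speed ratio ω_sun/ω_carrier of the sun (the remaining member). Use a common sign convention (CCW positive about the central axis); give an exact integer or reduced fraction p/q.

31/7

N_ring = 14 + 2·17 = 48
14(ω_s−ω_c) = −48(ω_r−ω_c),  ω_r=0, ω_c=1
ω_s = 1 − (48/14)(0−1) = 31/7
ω_s/ω_c = 31/7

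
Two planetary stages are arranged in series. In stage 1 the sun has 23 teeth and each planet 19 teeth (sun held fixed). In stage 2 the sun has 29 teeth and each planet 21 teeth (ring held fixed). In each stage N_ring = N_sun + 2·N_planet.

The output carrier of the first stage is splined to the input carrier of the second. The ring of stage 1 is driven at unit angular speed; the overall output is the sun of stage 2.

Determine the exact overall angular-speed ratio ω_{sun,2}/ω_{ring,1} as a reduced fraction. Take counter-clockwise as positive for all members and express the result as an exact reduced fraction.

1525/609

Stage 1: N_ring = 23 + 2·19 = 61
Stage 1: 23(ω_s−ω_c) = −61(ω_r−ω_c),  ω_s=0, ω_r=1
Stage 1: 23(0−ω_c) = −61(1−ω_c)  ⇒  84ω_c = 61  ⇒  ω_c = 61/84
  ⇒ ω_c¹/ω_r¹ = 61/84
Stage 2: N_ring = 29 + 2·21 = 71
Stage 2: 29(ω_s−ω_c) = −71(ω_r−ω_c),  ω_r=0, ω_c=1
Stage 2: ω_s = 1 − (71/29)(0−1) = 100/29
  ⇒ ω_s²/ω_c² = 100/29
Coupling ω_c² = ω_c¹ ⇒ overall = 61/84 × 100/29 = 1525/609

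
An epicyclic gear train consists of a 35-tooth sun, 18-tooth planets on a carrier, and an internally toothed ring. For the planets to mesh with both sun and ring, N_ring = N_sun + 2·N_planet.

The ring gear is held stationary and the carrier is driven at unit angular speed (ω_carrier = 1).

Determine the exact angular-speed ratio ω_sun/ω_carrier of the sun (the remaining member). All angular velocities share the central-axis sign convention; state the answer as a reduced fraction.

106/35

N_ring = 35 + 2·18 = 71
35(ω_s−ω_c) = −71(ω_r−ω_c),  ω_r=0, ω_c=1
ω_s = 1 − (71/35)(0−1) = 106/35
ω_s/ω_c = 106/35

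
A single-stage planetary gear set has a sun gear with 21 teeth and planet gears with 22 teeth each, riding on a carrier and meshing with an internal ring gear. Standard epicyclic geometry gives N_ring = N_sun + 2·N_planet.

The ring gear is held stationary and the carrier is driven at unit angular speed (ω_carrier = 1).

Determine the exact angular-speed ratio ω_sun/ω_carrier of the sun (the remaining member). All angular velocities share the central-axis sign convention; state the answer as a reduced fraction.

86/21

N_ring = 21 + 2·22 = 65
21(ω_s−ω_c) = −65(ω_r−ω_c),  ω_r=0, ω_c=1
ω_s = 1 − (65/21)(0−1) = 86/21
ω_s/ω_c = 86/21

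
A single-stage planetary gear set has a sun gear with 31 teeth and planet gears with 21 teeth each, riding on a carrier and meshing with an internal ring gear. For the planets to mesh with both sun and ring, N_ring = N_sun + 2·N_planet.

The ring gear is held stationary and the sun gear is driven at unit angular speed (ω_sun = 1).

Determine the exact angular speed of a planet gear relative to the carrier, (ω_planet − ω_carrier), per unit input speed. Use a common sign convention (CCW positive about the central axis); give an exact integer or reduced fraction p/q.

N_ring = 31 + 2·21 = 73
31(ω_s−ω_c) = −73(ω_r−ω_c),  ω_r=0, ω_s=1
31(1−ω_c) = −73(0−ω_c)  ⇒  104ω_c = 31  ⇒  ω_c = 31/104
sun–planet: 31·(1−31/104) = −21·(ω_p−ω_c)  ⇒  ω_p−ω_c = −(31/21)·(73/104) = -2263/2184

-2263/2184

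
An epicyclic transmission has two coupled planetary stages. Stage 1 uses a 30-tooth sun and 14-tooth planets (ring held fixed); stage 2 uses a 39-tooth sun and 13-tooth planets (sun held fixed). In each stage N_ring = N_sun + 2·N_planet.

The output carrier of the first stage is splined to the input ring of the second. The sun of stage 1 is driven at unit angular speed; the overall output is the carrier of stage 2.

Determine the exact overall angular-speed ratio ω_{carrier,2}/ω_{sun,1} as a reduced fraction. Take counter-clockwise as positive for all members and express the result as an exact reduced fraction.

Stage 1: N_ring = 30 + 2·14 = 58
Stage 1: 30(ω_s−ω_c) = −58(ω_r−ω_c),  ω_r=0, ω_s=1
Stage 1: 30(1−ω_c) = −58(0−ω_c)  ⇒  88ω_c = 30  ⇒  ω_c = 15/44
  ⇒ ω_c¹/ω_s¹ = 15/44
Stage 2: N_ring = 39 + 2·13 = 65
Stage 2: 39(ω_s−ω_c) = −65(ω_r−ω_c),  ω_s=0, ω_r=1
Stage 2: 39(0−ω_c) = −65(1−ω_c)  ⇒  104ω_c = 65  ⇒  ω_c = 5/8
  ⇒ ω_c²/ω_r² = 5/8
Coupling ω_r² = ω_c¹ ⇒ overall = 15/44 × 5/8 = 75/352

75/352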